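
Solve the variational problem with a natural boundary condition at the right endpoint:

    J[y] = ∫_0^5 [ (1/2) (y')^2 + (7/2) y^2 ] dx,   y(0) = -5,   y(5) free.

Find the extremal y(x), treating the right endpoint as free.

The Lagrangian L = (1/2) (y')^2 + (7/2) y^2 gives
    ∂L/∂y = 7 y,   ∂L/∂y' = y'.
Euler-Lagrange: y'' − 7 y = 0.
With k = sqrt(7), the general solution is
    y(x) = A cosh(sqrt(7) x) + B sinh(sqrt(7) x).
Fixed left endpoint y(0) = -5 ⇒ A = -5.
The right endpoint x = 5 is free, so the natural (transversality) condition is ∂L/∂y' |_{x=5} = 0, i.e. y'(5) = 0.
Compute y'(x) = A k sinh(k x) + B k cosh(k x), so
    y'(5) = A k sinh(k·5) + B k cosh(k·5) = 0
    ⇒ B = −A tanh(k·5) = 5 tanh(sqrt(7)·5).
Therefore the extremal is
    y(x) = −5 cosh(sqrt(7) x) + 5 tanh(sqrt(7)·5) sinh(sqrt(7) x).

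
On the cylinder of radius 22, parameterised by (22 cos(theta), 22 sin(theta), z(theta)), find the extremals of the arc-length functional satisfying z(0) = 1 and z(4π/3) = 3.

Parameterise the cylinder of radius R = 22 as
    r(θ) = (22 cos θ, 22 sin θ, z(θ)).
The arc-length element is
    ds = sqrt(484 + (dz/dθ)^2) dθ,
so the Lagrangian is L = sqrt(484 + z'^2).
L depends on z' only, not on z or θ, so ∂L/∂z = 0 and
    ∂L/∂z' = z' / sqrt(484 + z'^2).
The Euler-Lagrange equation gives
    d/dθ( z' / sqrt(484 + z'^2) ) = 0,
so z' is constant. Integrating once:
    z(θ) = a θ + b,
a helix on the cylinder (a straight line when the cylinder is unrolled). The constants a, b are determined by the endpoint conditions.
With endpoint conditions z(0) = 1 and z(4π/3) = 3: from z(0) = b we get b = 1, and a·4π/3 + 1 = 3 gives a = 3/(2π), so
    z(θ) = (3/(2π)) θ + 1.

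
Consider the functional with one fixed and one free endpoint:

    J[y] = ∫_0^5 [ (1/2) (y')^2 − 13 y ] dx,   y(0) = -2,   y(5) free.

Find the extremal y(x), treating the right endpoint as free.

The Lagrangian L = (1/2) (y')^2 − 13 y gives
    ∂L/∂y = −13,   ∂L/∂y' = y'.
Euler-Lagrange: d/dx(y') − (−13) = 0, i.e. y'' + 13 = 0, so
    y(x) = −(13/2) x^2 + C1 x + C2.
Fixed left endpoint y(0) = -2 ⇒ C2 = -2.
The right endpoint x = 5 is free, so the natural (transversality) condition is ∂L/∂y' |_{x=5} = 0, i.e. y'(5) = 0.
Compute y'(x) = −13 x + C1, so y'(5) = −65 + C1 = 0 ⇒ C1 = 65.
Therefore the extremal is
    y(x) = −(13/2) x^2 + 65 x − 2.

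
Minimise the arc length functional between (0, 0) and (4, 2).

Arc-length functional: J[y] = ∫ sqrt(1 + (y')^2) dx.
Lagrangian L = sqrt(1 + (y')^2) has no explicit y dependence, so ∂L/∂y = 0 and the Euler-Lagrange equation gives
    d/dx( y' / sqrt(1 + (y')^2) ) = 0  ⇒  y' / sqrt(1 + (y')^2) = const.
Hence y' is constant, so y(x) is affine.
Fitting the endpoints (0, 0) and (4, 2):
    slope m = (2 − 0) / (4 − 0) = 1/2,
    intercept c = 0 − m·0 = 0.
Extremal: y(x) = (1/2) x.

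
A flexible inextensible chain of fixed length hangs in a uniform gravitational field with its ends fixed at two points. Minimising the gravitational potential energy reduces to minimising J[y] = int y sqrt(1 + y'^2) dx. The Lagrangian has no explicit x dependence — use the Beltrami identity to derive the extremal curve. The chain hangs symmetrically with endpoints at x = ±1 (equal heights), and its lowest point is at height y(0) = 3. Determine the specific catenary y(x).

The Lagrangian L(y, y') = y sqrt(1 + y'^2) has no explicit x dependence, so the Beltrami identity applies:
    L − y' ∂L/∂y' = C.
Compute ∂L/∂y' = y · y' / sqrt(1 + y'^2). Then
    L − y' ∂L/∂y'
    = y sqrt(1 + y'^2) − y · y'^2 / sqrt(1 + y'^2)
    = y (1 + y'^2 − y'^2) / sqrt(1 + y'^2)
    = y / sqrt(1 + y'^2) = C.
Squaring gives y^2 = C^2 (1 + y'^2), i.e.
    y'^2 = y^2 / C^2 − 1.
Separating variables,
    dy / sqrt(y^2 − C^2) = dx / C,
and integrating gives arccosh(y / C) = (x − a)/C, so
    y(x) = C cosh((x − a)/C),
the catenary. The constants C and a are fixed by the two endpoint conditions (and, for the hanging-chain problem, the length constraint selects C).
Now fit the given data. The endpoints x = ±1 are symmetric at equal height, so the catenary is even about its minimum: a = 0 and y(x) = C cosh(x/C). The lowest point is y(0) = C cosh(0) = C, and we are told y(0) = 3, so C = 3. Therefore
    y(x) = 3 cosh(x/3),
and at the endpoints
    y(±1) = 3 cosh(1/3).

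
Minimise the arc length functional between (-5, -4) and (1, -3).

Arc-length functional: J[y] = ∫ sqrt(1 + (y')^2) dx.
Lagrangian L = sqrt(1 + (y')^2) has no explicit y dependence, so ∂L/∂y = 0 and the Euler-Lagrange equation gives
    d/dx( y' / sqrt(1 + (y')^2) ) = 0  ⇒  y' / sqrt(1 + (y')^2) = const.
Hence y' is constant, so y(x) is affine.
Fitting the endpoints (-5, -4) and (1, -3):
    slope m = ((-3) − (-4)) / (1 − (-5)) = 1/6,
    intercept c = (-4) − m·(-5) = -19/6.
Extremal: y(x) = (1/6) x - 19/6.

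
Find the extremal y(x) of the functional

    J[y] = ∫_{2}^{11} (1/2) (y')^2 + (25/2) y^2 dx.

The Lagrangian is L = (1/2) (y')^2 + (25/2) y^2.
Compute ∂L/∂y = 25y, ∂L/∂y' = y'.
The Euler-Lagrange equation d/dx(∂L/∂y') − ∂L/∂y = 0 reduces to
    y'' − 25 y = 0.
Its general solution is
    y(x) = A e^(5x) + B e^(−5x),
with A, B fixed by the endpoint conditions.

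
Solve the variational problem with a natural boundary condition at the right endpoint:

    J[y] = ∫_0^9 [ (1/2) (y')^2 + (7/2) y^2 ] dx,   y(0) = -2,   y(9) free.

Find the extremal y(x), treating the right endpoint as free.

The Lagrangian L = (1/2) (y')^2 + (7/2) y^2 gives
    ∂L/∂y = 7 y,   ∂L/∂y' = y'.
Euler-Lagrange: y'' − 7 y = 0.
With k = sqrt(7), the general solution is
    y(x) = A cosh(sqrt(7) x) + B sinh(sqrt(7) x).
Fixed left endpoint y(0) = -2 ⇒ A = -2.
The right endpoint x = 9 is free, so the natural (transversality) condition is ∂L/∂y' |_{x=9} = 0, i.e. y'(9) = 0.
Compute y'(x) = A k sinh(k x) + B k cosh(k x), so
    y'(9) = A k sinh(k·9) + B k cosh(k·9) = 0
    ⇒ B = −A tanh(k·9) = 2 tanh(sqrt(7)·9).
Therefore the extremal is
    y(x) = −2 cosh(sqrt(7) x) + 2 tanh(sqrt(7)·9) sinh(sqrt(7) x).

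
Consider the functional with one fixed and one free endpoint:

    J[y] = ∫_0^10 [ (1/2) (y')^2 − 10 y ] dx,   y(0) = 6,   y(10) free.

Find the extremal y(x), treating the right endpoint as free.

The Lagrangian L = (1/2) (y')^2 − 10 y gives
    ∂L/∂y = −10,   ∂L/∂y' = y'.
Euler-Lagrange: d/dx(y') − (−10) = 0, i.e. y'' + 10 = 0, so
    y(x) = −(10/2) x^2 + C1 x + C2.
Fixed left endpoint y(0) = 6 ⇒ C2 = 6.
The right endpoint x = 10 is free, so the natural (transversality) condition is ∂L/∂y' |_{x=10} = 0, i.e. y'(10) = 0.
Compute y'(x) = −10 x + C1, so y'(10) = −100 + C1 = 0 ⇒ C1 = 100.
Therefore the extremal is
    y(x) = −5 x^2 + 100 x + 6.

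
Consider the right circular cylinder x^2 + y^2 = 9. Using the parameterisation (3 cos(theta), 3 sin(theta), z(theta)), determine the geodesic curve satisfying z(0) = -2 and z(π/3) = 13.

Parameterise the cylinder of radius R = 3 as
    r(θ) = (3 cos θ, 3 sin θ, z(θ)).
The arc-length element is
    ds = sqrt(9 + (dz/dθ)^2) dθ,
so the Lagrangian is L = sqrt(9 + z'^2).
L depends on z' only, not on z or θ, so ∂L/∂z = 0 and
    ∂L/∂z' = z' / sqrt(9 + z'^2).
The Euler-Lagrange equation gives
    d/dθ( z' / sqrt(9 + z'^2) ) = 0,
so z' is constant. Integrating once:
    z(θ) = a θ + b,
a helix on the cylinder (a straight line when the cylinder is unrolled). The constants a, b are determined by the endpoint conditions.
With endpoint conditions z(0) = -2 and z(π/3) = 13: from z(0) = b we get b = -2, and a·π/3 + -2 = 13 gives a = 45/π, so
    z(θ) = (45/π) θ − 2.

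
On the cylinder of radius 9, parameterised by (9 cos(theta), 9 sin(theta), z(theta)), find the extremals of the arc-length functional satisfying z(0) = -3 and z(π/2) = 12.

Parameterise the cylinder of radius R = 9 as
    r(θ) = (9 cos θ, 9 sin θ, z(θ)).
The arc-length element is
    ds = sqrt(81 + (dz/dθ)^2) dθ,
so the Lagrangian is L = sqrt(81 + z'^2).
L depends on z' only, not on z or θ, so ∂L/∂z = 0 and
    ∂L/∂z' = z' / sqrt(81 + z'^2).
The Euler-Lagrange equation gives
    d/dθ( z' / sqrt(81 + z'^2) ) = 0,
so z' is constant. Integrating once:
    z(θ) = a θ + b,
a helix on the cylinder (a straight line when the cylinder is unrolled). The constants a, b are determined by the endpoint conditions.
With endpoint conditions z(0) = -3 and z(π/2) = 12: from z(0) = b we get b = -3, and a·π/2 + -3 = 12 gives a = 30/π, so
    z(θ) = (30/π) θ − 3.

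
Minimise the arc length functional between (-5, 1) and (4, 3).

Arc-length functional: J[y] = ∫ sqrt(1 + (y')^2) dx.
Lagrangian L = sqrt(1 + (y')^2) has no explicit y dependence, so ∂L/∂y = 0 and the Euler-Lagrange equation gives
    d/dx( y' / sqrt(1 + (y')^2) ) = 0  ⇒  y' / sqrt(1 + (y')^2) = const.
Hence y' is constant, so y(x) is affine.
Fitting the endpoints (-5, 1) and (4, 3):
    slope m = (3 − 1) / (4 − (-5)) = 2/9,
    intercept c = 1 − m·(-5) = 19/9.
Extremal: y(x) = (2/9) x + 19/9.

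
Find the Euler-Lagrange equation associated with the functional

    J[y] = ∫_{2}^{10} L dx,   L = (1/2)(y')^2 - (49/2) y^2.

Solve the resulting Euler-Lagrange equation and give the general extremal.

The Lagrangian is L = (1/2)(y')^2 - (49/2) y^2.
∂L/∂y = -49y.
∂L/∂y' = y'.
The Euler-Lagrange equation d/dx(∂L/∂y') − ∂L/∂y = 0 becomes:
    y'' + 49 y = 0
General solution: y(x) = A sin(7x) + B cos(7x), where A and B are arbitrary constants fixed by the endpoint conditions.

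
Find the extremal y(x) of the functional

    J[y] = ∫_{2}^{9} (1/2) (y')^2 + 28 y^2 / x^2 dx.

The Lagrangian is L = (1/2) (y')^2 + 28 y^2 / x^2.
Compute ∂L/∂y = 56y/x^2, ∂L/∂y' = y'.
The Euler-Lagrange equation d/dx(∂L/∂y') − ∂L/∂y = 0 reduces to
    y'' − 56/x^2 · y = 0  (x > 0).
Its general solution is
    y(x) = A x^8 + B x^(-7),
with A, B fixed by the endpoint conditions.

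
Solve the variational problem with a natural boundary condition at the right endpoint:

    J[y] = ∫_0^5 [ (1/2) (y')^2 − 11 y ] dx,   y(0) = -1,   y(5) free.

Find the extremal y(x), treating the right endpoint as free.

The Lagrangian L = (1/2) (y')^2 − 11 y gives
    ∂L/∂y = −11,   ∂L/∂y' = y'.
Euler-Lagrange: d/dx(y') − (−11) = 0, i.e. y'' + 11 = 0, so
    y(x) = −(11/2) x^2 + C1 x + C2.
Fixed left endpoint y(0) = -1 ⇒ C2 = -1.
The right endpoint x = 5 is free, so the natural (transversality) condition is ∂L/∂y' |_{x=5} = 0, i.e. y'(5) = 0.
Compute y'(x) = −11 x + C1, so y'(5) = −55 + C1 = 0 ⇒ C1 = 55.
Therefore the extremal is
    y(x) = −(11/2) x^2 + 55 x − 1.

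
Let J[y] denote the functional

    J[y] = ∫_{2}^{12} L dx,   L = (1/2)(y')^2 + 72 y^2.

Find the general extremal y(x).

The Lagrangian is L = (1/2)(y')^2 + 72 y^2.
∂L/∂y = 144y.
∂L/∂y' = y'.
The Euler-Lagrange equation d/dx(∂L/∂y') − ∂L/∂y = 0 becomes:
    y'' - 144 y = 0
General solution: y(x) = A e^(12x) + B e^(-12x), where A and B are arbitrary constants fixed by the endpoint conditions.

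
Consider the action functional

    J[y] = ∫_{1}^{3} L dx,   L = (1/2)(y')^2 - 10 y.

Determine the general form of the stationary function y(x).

The Lagrangian is L = (1/2)(y')^2 - 10 y.
∂L/∂y = -10.
∂L/∂y' = y'.
The Euler-Lagrange equation d/dx(∂L/∂y') − ∂L/∂y = 0 becomes:
    y'' + 10 = 0
General solution: y(x) = -5 x^2 + A x + B, where A and B are arbitrary constants fixed by the endpoint conditions.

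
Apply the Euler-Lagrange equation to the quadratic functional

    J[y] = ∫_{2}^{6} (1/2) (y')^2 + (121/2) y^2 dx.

The Lagrangian is L = (1/2) (y')^2 + (121/2) y^2.
Compute ∂L/∂y = 121y, ∂L/∂y' = y'.
The Euler-Lagrange equation d/dx(∂L/∂y') − ∂L/∂y = 0 reduces to
    y'' − 121 y = 0.
Its general solution is
    y(x) = A e^(11x) + B e^(−11x),
with A, B fixed by the endpoint conditions.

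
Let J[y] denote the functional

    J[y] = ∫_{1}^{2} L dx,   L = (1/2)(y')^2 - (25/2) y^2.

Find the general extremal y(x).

The Lagrangian is L = (1/2)(y')^2 - (25/2) y^2.
∂L/∂y = -25y.
∂L/∂y' = y'.
The Euler-Lagrange equation d/dx(∂L/∂y') − ∂L/∂y = 0 becomes:
    y'' + 25 y = 0
General solution: y(x) = A sin(5x) + B cos(5x), where A and B are arbitrary constants fixed by the endpoint conditions.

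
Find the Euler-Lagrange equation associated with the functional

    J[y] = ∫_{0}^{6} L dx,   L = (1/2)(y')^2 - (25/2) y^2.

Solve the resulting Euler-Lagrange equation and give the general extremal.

The Lagrangian is L = (1/2)(y')^2 - (25/2) y^2.
∂L/∂y = -25y.
∂L/∂y' = y'.
The Euler-Lagrange equation d/dx(∂L/∂y') − ∂L/∂y = 0 becomes:
    y'' + 25 y = 0
General solution: y(x) = A sin(5x) + B cos(5x), where A and B are arbitrary constants fixed by the endpoint conditions.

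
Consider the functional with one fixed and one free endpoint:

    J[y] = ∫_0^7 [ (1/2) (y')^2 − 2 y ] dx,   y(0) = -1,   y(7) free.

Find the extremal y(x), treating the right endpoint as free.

The Lagrangian L = (1/2) (y')^2 − 2 y gives
    ∂L/∂y = −2,   ∂L/∂y' = y'.
Euler-Lagrange: d/dx(y') − (−2) = 0, i.e. y'' + 2 = 0, so
    y(x) = −(2/2) x^2 + C1 x + C2.
Fixed left endpoint y(0) = -1 ⇒ C2 = -1.
The right endpoint x = 7 is free, so the natural (transversality) condition is ∂L/∂y' |_{x=7} = 0, i.e. y'(7) = 0.
Compute y'(x) = −2 x + C1, so y'(7) = −14 + C1 = 0 ⇒ C1 = 14.
Therefore the extremal is
    y(x) = −x^2 + 14 x − 1.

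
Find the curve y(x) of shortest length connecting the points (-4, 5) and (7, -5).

Arc-length functional: J[y] = ∫ sqrt(1 + (y')^2) dx.
Lagrangian L = sqrt(1 + (y')^2) has no explicit y dependence, so ∂L/∂y = 0 and the Euler-Lagrange equation gives
    d/dx( y' / sqrt(1 + (y')^2) ) = 0  ⇒  y' / sqrt(1 + (y')^2) = const.
Hence y' is constant, so y(x) is affine.
Fitting the endpoints (-4, 5) and (7, -5):
    slope m = ((-5) − 5) / (7 − (-4)) = -10/11,
    intercept c = 5 − m·(-4) = 15/11.
Extremal: y(x) = (-10/11) x + 15/11.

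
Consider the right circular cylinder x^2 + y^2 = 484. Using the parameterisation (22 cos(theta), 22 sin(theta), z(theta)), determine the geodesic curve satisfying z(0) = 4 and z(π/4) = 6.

Parameterise the cylinder of radius R = 22 as
    r(θ) = (22 cos θ, 22 sin θ, z(θ)).
The arc-length element is
    ds = sqrt(484 + (dz/dθ)^2) dθ,
so the Lagrangian is L = sqrt(484 + z'^2).
L depends on z' only, not on z or θ, so ∂L/∂z = 0 and
    ∂L/∂z' = z' / sqrt(484 + z'^2).
The Euler-Lagrange equation gives
    d/dθ( z' / sqrt(484 + z'^2) ) = 0,
so z' is constant. Integrating once:
    z(θ) = a θ + b,
a helix on the cylinder (a straight line when the cylinder is unrolled). The constants a, b are determined by the endpoint conditions.
With endpoint conditions z(0) = 4 and z(π/4) = 6: from z(0) = b we get b = 4, and a·π/4 + 4 = 6 gives a = 8/π, so
    z(θ) = (8/π) θ + 4.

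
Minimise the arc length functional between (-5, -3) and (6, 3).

Arc-length functional: J[y] = ∫ sqrt(1 + (y')^2) dx.
Lagrangian L = sqrt(1 + (y')^2) has no explicit y dependence, so ∂L/∂y = 0 and the Euler-Lagrange equation gives
    d/dx( y' / sqrt(1 + (y')^2) ) = 0  ⇒  y' / sqrt(1 + (y')^2) = const.
Hence y' is constant, so y(x) is affine.
Fitting the endpoints (-5, -3) and (6, 3):
    slope m = (3 − (-3)) / (6 − (-5)) = 6/11,
    intercept c = (-3) − m·(-5) = -3/11.
Extremal: y(x) = (6/11) x - 3/11.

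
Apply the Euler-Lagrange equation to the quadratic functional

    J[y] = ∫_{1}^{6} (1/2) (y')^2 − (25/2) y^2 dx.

The Lagrangian is L = (1/2) (y')^2 − (25/2) y^2.
Compute ∂L/∂y = -25y, ∂L/∂y' = y'.
The Euler-Lagrange equation d/dx(∂L/∂y') − ∂L/∂y = 0 reduces to
    y'' + 25 y = 0.
Its general solution is
    y(x) = A sin(5x) + B cos(5x),
with A, B fixed by the endpoint conditions.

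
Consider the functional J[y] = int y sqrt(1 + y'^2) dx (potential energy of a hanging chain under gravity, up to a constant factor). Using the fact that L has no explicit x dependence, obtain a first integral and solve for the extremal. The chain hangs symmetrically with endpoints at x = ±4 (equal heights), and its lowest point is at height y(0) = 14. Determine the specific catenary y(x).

The Lagrangian L(y, y') = y sqrt(1 + y'^2) has no explicit x dependence, so the Beltrami identity applies:
    L − y' ∂L/∂y' = C.
Compute ∂L/∂y' = y · y' / sqrt(1 + y'^2). Then
    L − y' ∂L/∂y'
    = y sqrt(1 + y'^2) − y · y'^2 / sqrt(1 + y'^2)
    = y (1 + y'^2 − y'^2) / sqrt(1 + y'^2)
    = y / sqrt(1 + y'^2) = C.
Squaring gives y^2 = C^2 (1 + y'^2), i.e.
    y'^2 = y^2 / C^2 − 1.
Separating variables,
    dy / sqrt(y^2 − C^2) = dx / C,
and integrating gives arccosh(y / C) = (x − a)/C, so
    y(x) = C cosh((x − a)/C),
the catenary. The constants C and a are fixed by the two endpoint conditions (and, for the hanging-chain problem, the length constraint selects C).
Now fit the given data. The endpoints x = ±4 are symmetric at equal height, so the catenary is even about its minimum: a = 0 and y(x) = C cosh(x/C). The lowest point is y(0) = C cosh(0) = C, and we are told y(0) = 14, so C = 14. Therefore
    y(x) = 14 cosh(x/14),
and at the endpoints
    y(±4) = 14 cosh(4/14).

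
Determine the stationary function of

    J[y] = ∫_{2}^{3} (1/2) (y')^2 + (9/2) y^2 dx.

The Lagrangian is L = (1/2) (y')^2 + (9/2) y^2.
Compute ∂L/∂y = 9y, ∂L/∂y' = y'.
The Euler-Lagrange equation d/dx(∂L/∂y') − ∂L/∂y = 0 reduces to
    y'' − 9 y = 0.
Its general solution is
    y(x) = A e^(3x) + B e^(−3x),
with A, B fixed by the endpoint conditions.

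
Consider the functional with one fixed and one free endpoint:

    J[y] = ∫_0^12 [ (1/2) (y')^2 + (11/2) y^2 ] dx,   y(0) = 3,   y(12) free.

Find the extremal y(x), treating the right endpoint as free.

The Lagrangian L = (1/2) (y')^2 + (11/2) y^2 gives
    ∂L/∂y = 11 y,   ∂L/∂y' = y'.
Euler-Lagrange: y'' − 11 y = 0.
With k = sqrt(11), the general solution is
    y(x) = A cosh(sqrt(11) x) + B sinh(sqrt(11) x).
Fixed left endpoint y(0) = 3 ⇒ A = 3.
The right endpoint x = 12 is free, so the natural (transversality) condition is ∂L/∂y' |_{x=12} = 0, i.e. y'(12) = 0.
Compute y'(x) = A k sinh(k x) + B k cosh(k x), so
    y'(12) = A k sinh(k·12) + B k cosh(k·12) = 0
    ⇒ B = −A tanh(k·12) = − 3 tanh(sqrt(11)·12).
Therefore the extremal is
    y(x) = 3 cosh(sqrt(11) x) − 3 tanh(sqrt(11)·12) sinh(sqrt(11) x).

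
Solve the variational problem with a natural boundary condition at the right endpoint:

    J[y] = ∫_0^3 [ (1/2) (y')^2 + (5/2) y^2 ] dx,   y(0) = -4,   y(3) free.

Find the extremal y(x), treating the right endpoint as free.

The Lagrangian L = (1/2) (y')^2 + (5/2) y^2 gives
    ∂L/∂y = 5 y,   ∂L/∂y' = y'.
Euler-Lagrange: y'' − 5 y = 0.
With k = sqrt(5), the general solution is
    y(x) = A cosh(sqrt(5) x) + B sinh(sqrt(5) x).
Fixed left endpoint y(0) = -4 ⇒ A = -4.
The right endpoint x = 3 is free, so the natural (transversality) condition is ∂L/∂y' |_{x=3} = 0, i.e. y'(3) = 0.
Compute y'(x) = A k sinh(k x) + B k cosh(k x), so
    y'(3) = A k sinh(k·3) + B k cosh(k·3) = 0
    ⇒ B = −A tanh(k·3) = 4 tanh(sqrt(5)·3).
Therefore the extremal is
    y(x) = −4 cosh(sqrt(5) x) + 4 tanh(sqrt(5)·3) sinh(sqrt(5) x).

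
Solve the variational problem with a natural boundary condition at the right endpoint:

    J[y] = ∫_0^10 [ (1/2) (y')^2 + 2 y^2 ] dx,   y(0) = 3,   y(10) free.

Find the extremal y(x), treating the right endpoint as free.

The Lagrangian L = (1/2) (y')^2 + 2 y^2 gives
    ∂L/∂y = 4 y,   ∂L/∂y' = y'.
Euler-Lagrange: y'' − 4 y = 0.
With k = 2, the general solution is
    y(x) = A cosh(2 x) + B sinh(2 x).
Fixed left endpoint y(0) = 3 ⇒ A = 3.
The right endpoint x = 10 is free, so the natural (transversality) condition is ∂L/∂y' |_{x=10} = 0, i.e. y'(10) = 0.
Compute y'(x) = A k sinh(k x) + B k cosh(k x), so
    y'(10) = A k sinh(k·10) + B k cosh(k·10) = 0
    ⇒ B = −A tanh(k·10) = − 3 tanh(2·10).
Therefore the extremal is
    y(x) = 3 cosh(2 x) − 3 tanh(2·10) sinh(2 x).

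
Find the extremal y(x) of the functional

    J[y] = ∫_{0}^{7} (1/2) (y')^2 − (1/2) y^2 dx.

The Lagrangian is L = (1/2) (y')^2 − (1/2) y^2.
Compute ∂L/∂y = -y, ∂L/∂y' = y'.
The Euler-Lagrange equation d/dx(∂L/∂y') − ∂L/∂y = 0 reduces to
    y'' + y = 0.
Its general solution is
    y(x) = A sin(x) + B cos(x),
with A, B fixed by the endpoint conditions.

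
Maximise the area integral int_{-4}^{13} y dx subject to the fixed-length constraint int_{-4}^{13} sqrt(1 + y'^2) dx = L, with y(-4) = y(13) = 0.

Set up the augmented Lagrangian using a multiplier λ for the length constraint:
    F(y, y') = y − λ sqrt(1 + y'^2).
F has no explicit x dependence, so the Beltrami identity yields a first integral
    F − y' ∂F/∂y' = C.
Compute ∂F/∂y' = −λ y' / sqrt(1 + y'^2). Then
    y − λ sqrt(1 + y'^2) + λ y'^2 / sqrt(1 + y'^2) = C
    ⇒  y − λ / sqrt(1 + y'^2) = C.
Solving for y' and integrating gives
    (x − a)^2 + (y − b)^2 = λ^2,
a circular arc of radius λ. The constants a, b are determined by the endpoint conditions y(-4) = y(13) = 0, and λ is fixed implicitly by the length constraint
    ∫_{-4}^{13} sqrt(1 + y'^2) dx = L.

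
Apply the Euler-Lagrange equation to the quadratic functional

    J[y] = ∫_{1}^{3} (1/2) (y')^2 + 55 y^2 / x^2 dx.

The Lagrangian is L = (1/2) (y')^2 + 55 y^2 / x^2.
Compute ∂L/∂y = 110y/x^2, ∂L/∂y' = y'.
The Euler-Lagrange equation d/dx(∂L/∂y') − ∂L/∂y = 0 reduces to
    y'' − 110/x^2 · y = 0  (x > 0).
Its general solution is
    y(x) = A x^11 + B x^(-10),
with A, B fixed by the endpoint conditions.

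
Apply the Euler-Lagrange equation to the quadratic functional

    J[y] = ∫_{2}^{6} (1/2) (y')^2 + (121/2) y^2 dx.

The Lagrangian is L = (1/2) (y')^2 + (121/2) y^2.
Compute ∂L/∂y = 121y, ∂L/∂y' = y'.
The Euler-Lagrange equation d/dx(∂L/∂y') − ∂L/∂y = 0 reduces to
    y'' − 121 y = 0.
Its general solution is
    y(x) = A e^(11x) + B e^(−11x),
with A, B fixed by the endpoint conditions.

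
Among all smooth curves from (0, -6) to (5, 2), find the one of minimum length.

Arc-length functional: J[y] = ∫ sqrt(1 + (y')^2) dx.
Lagrangian L = sqrt(1 + (y')^2) has no explicit y dependence, so ∂L/∂y = 0 and the Euler-Lagrange equation gives
    d/dx( y' / sqrt(1 + (y')^2) ) = 0  ⇒  y' / sqrt(1 + (y')^2) = const.
Hence y' is constant, so y(x) is affine.
Fitting the endpoints (0, -6) and (5, 2):
    slope m = (2 − (-6)) / (5 − 0) = 8/5,
    intercept c = (-6) − m·0 = -6.
Extremal: y(x) = (8/5) x - 6.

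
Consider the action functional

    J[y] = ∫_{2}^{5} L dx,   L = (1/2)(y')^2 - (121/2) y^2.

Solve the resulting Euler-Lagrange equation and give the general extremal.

The Lagrangian is L = (1/2)(y')^2 - (121/2) y^2.
∂L/∂y = -121y.
∂L/∂y' = y'.
The Euler-Lagrange equation d/dx(∂L/∂y') − ∂L/∂y = 0 becomes:
    y'' + 121 y = 0
General solution: y(x) = A sin(11x) + B cos(11x), where A and B are arbitrary constants fixed by the endpoint conditions.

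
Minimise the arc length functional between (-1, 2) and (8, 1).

Arc-length functional: J[y] = ∫ sqrt(1 + (y')^2) dx.
Lagrangian L = sqrt(1 + (y')^2) has no explicit y dependence, so ∂L/∂y = 0 and the Euler-Lagrange equation gives
    d/dx( y' / sqrt(1 + (y')^2) ) = 0  ⇒  y' / sqrt(1 + (y')^2) = const.
Hence y' is constant, so y(x) is affine.
Fitting the endpoints (-1, 2) and (8, 1):
    slope m = (1 − 2) / (8 − (-1)) = -1/9,
    intercept c = 2 − m·(-1) = 17/9.
Extremal: y(x) = (-1/9) x + 17/9.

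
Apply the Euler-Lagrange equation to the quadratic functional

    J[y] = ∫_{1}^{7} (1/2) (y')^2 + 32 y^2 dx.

The Lagrangian is L = (1/2) (y')^2 + 32 y^2.
Compute ∂L/∂y = 64y, ∂L/∂y' = y'.
The Euler-Lagrange equation d/dx(∂L/∂y') − ∂L/∂y = 0 reduces to
    y'' − 64 y = 0.
Its general solution is
    y(x) = A e^(8x) + B e^(−8x),
with A, B fixed by the endpoint conditions.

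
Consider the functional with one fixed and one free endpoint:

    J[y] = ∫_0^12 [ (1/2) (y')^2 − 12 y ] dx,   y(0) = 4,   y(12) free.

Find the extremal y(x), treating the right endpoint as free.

The Lagrangian L = (1/2) (y')^2 − 12 y gives
    ∂L/∂y = −12,   ∂L/∂y' = y'.
Euler-Lagrange: d/dx(y') − (−12) = 0, i.e. y'' + 12 = 0, so
    y(x) = −(12/2) x^2 + C1 x + C2.
Fixed left endpoint y(0) = 4 ⇒ C2 = 4.
The right endpoint x = 12 is free, so the natural (transversality) condition is ∂L/∂y' |_{x=12} = 0, i.e. y'(12) = 0.
Compute y'(x) = −12 x + C1, so y'(12) = −144 + C1 = 0 ⇒ C1 = 144.
Therefore the extremal is
    y(x) = −6 x^2 + 144 x + 4.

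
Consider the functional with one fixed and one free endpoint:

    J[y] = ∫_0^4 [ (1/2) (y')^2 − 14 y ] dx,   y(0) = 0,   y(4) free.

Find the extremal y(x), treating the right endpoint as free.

The Lagrangian L = (1/2) (y')^2 − 14 y gives
    ∂L/∂y = −14,   ∂L/∂y' = y'.
Euler-Lagrange: d/dx(y') − (−14) = 0, i.e. y'' + 14 = 0, so
    y(x) = −(14/2) x^2 + C1 x + C2.
Fixed left endpoint y(0) = 0 ⇒ C2 = 0.
The right endpoint x = 4 is free, so the natural (transversality) condition is ∂L/∂y' |_{x=4} = 0, i.e. y'(4) = 0.
Compute y'(x) = −14 x + C1, so y'(4) = −56 + C1 = 0 ⇒ C1 = 56.
Therefore the extremal is
    y(x) = −7 x^2 + 56 x.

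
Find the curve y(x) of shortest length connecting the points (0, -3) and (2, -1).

Arc-length functional: J[y] = ∫ sqrt(1 + (y')^2) dx.
Lagrangian L = sqrt(1 + (y')^2) has no explicit y dependence, so ∂L/∂y = 0 and the Euler-Lagrange equation gives
    d/dx( y' / sqrt(1 + (y')^2) ) = 0  ⇒  y' / sqrt(1 + (y')^2) = const.
Hence y' is constant, so y(x) is affine.
Fitting the endpoints (0, -3) and (2, -1):
    slope m = ((-1) − (-3)) / (2 − 0) = 1,
    intercept c = (-3) − m·0 = -3.
Extremal: y(x) = x - 3.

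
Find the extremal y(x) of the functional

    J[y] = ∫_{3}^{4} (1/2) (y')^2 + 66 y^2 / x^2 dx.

The Lagrangian is L = (1/2) (y')^2 + 66 y^2 / x^2.
Compute ∂L/∂y = 132y/x^2, ∂L/∂y' = y'.
The Euler-Lagrange equation d/dx(∂L/∂y') − ∂L/∂y = 0 reduces to
    y'' − 132/x^2 · y = 0  (x > 0).
Its general solution is
    y(x) = A x^12 + B x^(-11),
with A, B fixed by the endpoint conditions.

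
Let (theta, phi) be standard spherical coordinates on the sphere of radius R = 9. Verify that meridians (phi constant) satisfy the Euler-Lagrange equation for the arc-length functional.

On the sphere of radius R = 9 with spherical coordinates (θ, φ), the induced metric is
    ds^2 = 81(dθ^2 + sin^2(θ) dφ^2).
Using θ as the parameter, the arc-length functional becomes
    J[φ] = ∫ 9 sqrt(1 + sin^2(θ) (dφ/dθ)^2) dθ.
So L = 9 sqrt(1 + sin^2(θ) φ'^2). Compute
    ∂L/∂φ = 0  (L has no explicit φ dependence),
    ∂L/∂φ' = 9 sin^2(θ) φ' / sqrt(1 + sin^2(θ) φ'^2).
For the candidate φ(θ) = c (constant), φ' = 0, so ∂L/∂φ' evaluated along the candidate vanishes, and ∂L/∂φ is identically zero. Hence
    d/dθ(∂L/∂φ') − ∂L/∂φ = 0
is satisfied. Therefore meridians φ = const are extremals of arc length — they are geodesics on the sphere.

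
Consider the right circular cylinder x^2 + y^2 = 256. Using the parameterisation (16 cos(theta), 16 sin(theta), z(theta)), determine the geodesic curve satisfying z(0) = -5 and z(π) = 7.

Parameterise the cylinder of radius R = 16 as
    r(θ) = (16 cos θ, 16 sin θ, z(θ)).
The arc-length element is
    ds = sqrt(256 + (dz/dθ)^2) dθ,
so the Lagrangian is L = sqrt(256 + z'^2).
L depends on z' only, not on z or θ, so ∂L/∂z = 0 and
    ∂L/∂z' = z' / sqrt(256 + z'^2).
The Euler-Lagrange equation gives
    d/dθ( z' / sqrt(256 + z'^2) ) = 0,
so z' is constant. Integrating once:
    z(θ) = a θ + b,
a helix on the cylinder (a straight line when the cylinder is unrolled). The constants a, b are determined by the endpoint conditions.
With endpoint conditions z(0) = -5 and z(π) = 7: from z(0) = b we get b = -5, and a·π + -5 = 7 gives a = 12/π, so
    z(θ) = (12/π) θ − 5.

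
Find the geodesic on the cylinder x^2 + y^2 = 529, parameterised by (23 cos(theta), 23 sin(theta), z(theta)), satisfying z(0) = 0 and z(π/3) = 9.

Parameterise the cylinder of radius R = 23 as
    r(θ) = (23 cos θ, 23 sin θ, z(θ)).
The arc-length element is
    ds = sqrt(529 + (dz/dθ)^2) dθ,
so the Lagrangian is L = sqrt(529 + z'^2).
L depends on z' only, not on z or θ, so ∂L/∂z = 0 and
    ∂L/∂z' = z' / sqrt(529 + z'^2).
The Euler-Lagrange equation gives
    d/dθ( z' / sqrt(529 + z'^2) ) = 0,
so z' is constant. Integrating once:
    z(θ) = a θ + b,
a helix on the cylinder (a straight line when the cylinder is unrolled). The constants a, b are determined by the endpoint conditions.
With endpoint conditions z(0) = 0 and z(π/3) = 9: from z(0) = b we get b = 0, and a·π/3 + 0 = 9 gives a = 27/π, so
    z(θ) = (27/π) θ.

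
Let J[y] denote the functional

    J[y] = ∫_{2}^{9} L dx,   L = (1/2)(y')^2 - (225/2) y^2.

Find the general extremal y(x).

The Lagrangian is L = (1/2)(y')^2 - (225/2) y^2.
∂L/∂y = -225y.
∂L/∂y' = y'.
The Euler-Lagrange equation d/dx(∂L/∂y') − ∂L/∂y = 0 becomes:
    y'' + 225 y = 0
General solution: y(x) = A sin(15x) + B cos(15x), where A and B are arbitrary constants fixed by the endpoint conditions.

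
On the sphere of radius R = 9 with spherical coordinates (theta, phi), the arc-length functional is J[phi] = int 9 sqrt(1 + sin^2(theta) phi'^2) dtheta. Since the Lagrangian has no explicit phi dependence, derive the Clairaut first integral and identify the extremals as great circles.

On the sphere of radius R = 9 with spherical coordinates (θ, φ), the induced metric is
    ds^2 = 81(dθ^2 + sin^2(θ) dφ^2).
Parameterise by θ; the arc-length functional is
    J[φ] = ∫ 9 sqrt(1 + sin^2(θ) (dφ/dθ)^2) dθ,
so L = 9 sqrt(1 + sin^2(θ) φ'^2). Compute
    ∂L/∂φ = 0  (L has no explicit φ dependence),
    ∂L/∂φ' = 9 sin^2(θ) φ' / sqrt(1 + sin^2(θ) φ'^2).
Since ∂L/∂φ = 0, the Euler-Lagrange equation
    d/dθ(∂L/∂φ') − ∂L/∂φ = 0
reduces to d/dθ(∂L/∂φ') = 0, i.e. the momentum conjugate to φ is conserved:
    9 sin^2(θ) φ' / sqrt(1 + sin^2(θ) φ'^2) = C.
The overall factor of 9 is constant, so dividing through gives Clairaut's relation sin^2(θ) φ' / sqrt(1 + sin^2(θ) φ'^2) = C' (with C' = C/9). Solving for φ' and integrating gives the great-circle family
    cot(θ) = A cos(φ − φ_0),
i.e. the intersection of the sphere with a plane through the origin. The two constants A and φ_0 (equivalently C and one phase) are fixed by the two endpoint conditions.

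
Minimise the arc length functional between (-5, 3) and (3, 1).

Arc-length functional: J[y] = ∫ sqrt(1 + (y')^2) dx.
Lagrangian L = sqrt(1 + (y')^2) has no explicit y dependence, so ∂L/∂y = 0 and the Euler-Lagrange equation gives
    d/dx( y' / sqrt(1 + (y')^2) ) = 0  ⇒  y' / sqrt(1 + (y')^2) = const.
Hence y' is constant, so y(x) is affine.
Fitting the endpoints (-5, 3) and (3, 1):
    slope m = (1 − 3) / (3 − (-5)) = -1/4,
    intercept c = 3 − m·(-5) = 7/4.
Extremal: y(x) = (-1/4) x + 7/4.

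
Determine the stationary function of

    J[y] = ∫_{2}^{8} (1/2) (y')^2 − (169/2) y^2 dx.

The Lagrangian is L = (1/2) (y')^2 − (169/2) y^2.
Compute ∂L/∂y = -169y, ∂L/∂y' = y'.
The Euler-Lagrange equation d/dx(∂L/∂y') − ∂L/∂y = 0 reduces to
    y'' + 169 y = 0.
Its general solution is
    y(x) = A sin(13x) + B cos(13x),
with A, B fixed by the endpoint conditions.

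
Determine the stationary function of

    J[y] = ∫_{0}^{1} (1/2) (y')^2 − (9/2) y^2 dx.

The Lagrangian is L = (1/2) (y')^2 − (9/2) y^2.
Compute ∂L/∂y = -9y, ∂L/∂y' = y'.
The Euler-Lagrange equation d/dx(∂L/∂y') − ∂L/∂y = 0 reduces to
    y'' + 9 y = 0.
Its general solution is
    y(x) = A sin(3x) + B cos(3x),
with A, B fixed by the endpoint conditions.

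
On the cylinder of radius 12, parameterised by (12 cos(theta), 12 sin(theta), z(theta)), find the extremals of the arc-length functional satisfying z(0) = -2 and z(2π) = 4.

Parameterise the cylinder of radius R = 12 as
    r(θ) = (12 cos θ, 12 sin θ, z(θ)).
The arc-length element is
    ds = sqrt(144 + (dz/dθ)^2) dθ,
so the Lagrangian is L = sqrt(144 + z'^2).
L depends on z' only, not on z or θ, so ∂L/∂z = 0 and
    ∂L/∂z' = z' / sqrt(144 + z'^2).
The Euler-Lagrange equation gives
    d/dθ( z' / sqrt(144 + z'^2) ) = 0,
so z' is constant. Integrating once:
    z(θ) = a θ + b,
a helix on the cylinder (a straight line when the cylinder is unrolled). The constants a, b are determined by the endpoint conditions.
With endpoint conditions z(0) = -2 and z(2π) = 4: from z(0) = b we get b = -2, and a·2π + -2 = 4 gives a = 3/π, so
    z(θ) = (3/π) θ − 2.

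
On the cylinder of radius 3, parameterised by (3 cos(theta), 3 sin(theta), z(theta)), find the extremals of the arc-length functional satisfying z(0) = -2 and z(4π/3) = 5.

Parameterise the cylinder of radius R = 3 as
    r(θ) = (3 cos θ, 3 sin θ, z(θ)).
The arc-length element is
    ds = sqrt(9 + (dz/dθ)^2) dθ,
so the Lagrangian is L = sqrt(9 + z'^2).
L depends on z' only, not on z or θ, so ∂L/∂z = 0 and
    ∂L/∂z' = z' / sqrt(9 + z'^2).
The Euler-Lagrange equation gives
    d/dθ( z' / sqrt(9 + z'^2) ) = 0,
so z' is constant. Integrating once:
    z(θ) = a θ + b,
a helix on the cylinder (a straight line when the cylinder is unrolled). The constants a, b are determined by the endpoint conditions.
With endpoint conditions z(0) = -2 and z(4π/3) = 5: from z(0) = b we get b = -2, and a·4π/3 + -2 = 5 gives a = 21/(4π), so
    z(θ) = (21/(4π)) θ − 2.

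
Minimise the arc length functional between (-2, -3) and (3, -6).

Arc-length functional: J[y] = ∫ sqrt(1 + (y')^2) dx.
Lagrangian L = sqrt(1 + (y')^2) has no explicit y dependence, so ∂L/∂y = 0 and the Euler-Lagrange equation gives
    d/dx( y' / sqrt(1 + (y')^2) ) = 0  ⇒  y' / sqrt(1 + (y')^2) = const.
Hence y' is constant, so y(x) is affine.
Fitting the endpoints (-2, -3) and (3, -6):
    slope m = ((-6) − (-3)) / (3 − (-2)) = -3/5,
    intercept c = (-3) − m·(-2) = -21/5.
Extremal: y(x) = (-3/5) x - 21/5.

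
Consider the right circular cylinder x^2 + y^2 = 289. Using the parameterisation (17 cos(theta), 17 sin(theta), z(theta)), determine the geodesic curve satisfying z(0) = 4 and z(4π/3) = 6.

Parameterise the cylinder of radius R = 17 as
    r(θ) = (17 cos θ, 17 sin θ, z(θ)).
The arc-length element is
    ds = sqrt(289 + (dz/dθ)^2) dθ,
so the Lagrangian is L = sqrt(289 + z'^2).
L depends on z' only, not on z or θ, so ∂L/∂z = 0 and
    ∂L/∂z' = z' / sqrt(289 + z'^2).
The Euler-Lagrange equation gives
    d/dθ( z' / sqrt(289 + z'^2) ) = 0,
so z' is constant. Integrating once:
    z(θ) = a θ + b,
a helix on the cylinder (a straight line when the cylinder is unrolled). The constants a, b are determined by the endpoint conditions.
With endpoint conditions z(0) = 4 and z(4π/3) = 6: from z(0) = b we get b = 4, and a·4π/3 + 4 = 6 gives a = 3/(2π), so
    z(θ) = (3/(2π)) θ + 4.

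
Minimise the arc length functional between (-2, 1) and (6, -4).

Arc-length functional: J[y] = ∫ sqrt(1 + (y')^2) dx.
Lagrangian L = sqrt(1 + (y')^2) has no explicit y dependence, so ∂L/∂y = 0 and the Euler-Lagrange equation gives
    d/dx( y' / sqrt(1 + (y')^2) ) = 0  ⇒  y' / sqrt(1 + (y')^2) = const.
Hence y' is constant, so y(x) is affine.
Fitting the endpoints (-2, 1) and (6, -4):
    slope m = ((-4) − 1) / (6 − (-2)) = -5/8,
    intercept c = 1 − m·(-2) = -1/4.
Extremal: y(x) = (-5/8) x - 1/4.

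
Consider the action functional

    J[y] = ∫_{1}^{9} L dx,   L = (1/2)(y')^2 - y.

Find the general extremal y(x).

The Lagrangian is L = (1/2)(y')^2 - y.
∂L/∂y = -1.
∂L/∂y' = y'.
The Euler-Lagrange equation d/dx(∂L/∂y') − ∂L/∂y = 0 becomes:
    y'' + 1 = 0
General solution: y(x) = -x^2/2 + A x + B, where A and B are arbitrary constants fixed by the endpoint conditions.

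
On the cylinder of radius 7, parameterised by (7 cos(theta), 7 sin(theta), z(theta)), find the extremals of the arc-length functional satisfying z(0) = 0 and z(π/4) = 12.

Parameterise the cylinder of radius R = 7 as
    r(θ) = (7 cos θ, 7 sin θ, z(θ)).
The arc-length element is
    ds = sqrt(49 + (dz/dθ)^2) dθ,
so the Lagrangian is L = sqrt(49 + z'^2).
L depends on z' only, not on z or θ, so ∂L/∂z = 0 and
    ∂L/∂z' = z' / sqrt(49 + z'^2).
The Euler-Lagrange equation gives
    d/dθ( z' / sqrt(49 + z'^2) ) = 0,
so z' is constant. Integrating once:
    z(θ) = a θ + b,
a helix on the cylinder (a straight line when the cylinder is unrolled). The constants a, b are determined by the endpoint conditions.
With endpoint conditions z(0) = 0 and z(π/4) = 12: from z(0) = b we get b = 0, and a·π/4 + 0 = 12 gives a = 48/π, so
    z(θ) = (48/π) θ.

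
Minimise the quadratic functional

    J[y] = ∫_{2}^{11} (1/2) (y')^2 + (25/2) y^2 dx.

The Lagrangian is L = (1/2) (y')^2 + (25/2) y^2.
Compute ∂L/∂y = 25y, ∂L/∂y' = y'.
The Euler-Lagrange equation d/dx(∂L/∂y') − ∂L/∂y = 0 reduces to
    y'' − 25 y = 0.
Its general solution is
    y(x) = A e^(5x) + B e^(−5x),
with A, B fixed by the endpoint conditions.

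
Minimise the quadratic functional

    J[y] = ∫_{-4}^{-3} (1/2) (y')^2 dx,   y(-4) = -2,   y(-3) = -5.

The Lagrangian is L = (1/2) (y')^2.
Compute ∂L/∂y = 0, ∂L/∂y' = y'.
The Euler-Lagrange equation d/dx(∂L/∂y') − ∂L/∂y = 0 reduces to
    y'' = 0.
Its general solution is
    y(x) = A x + B,
with A, B fixed by the endpoint conditions.
Applying the endpoint conditions y(-4) = -2 and y(-3) = -5: solve A·-4 + B = -2 and A·-3 + B = -5. Subtracting gives A(-3 − -4) = -5 − -2, so A = -3, and B = -2 − A·-4 = -14. Therefore
    y(x) = -3 x - 14.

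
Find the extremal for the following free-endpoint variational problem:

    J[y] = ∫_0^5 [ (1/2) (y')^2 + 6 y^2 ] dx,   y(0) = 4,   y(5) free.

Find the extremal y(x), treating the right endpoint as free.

The Lagrangian L = (1/2) (y')^2 + 6 y^2 gives
    ∂L/∂y = 12 y,   ∂L/∂y' = y'.
Euler-Lagrange: y'' − 12 y = 0.
With k = sqrt(12), the general solution is
    y(x) = A cosh(sqrt(12) x) + B sinh(sqrt(12) x).
Fixed left endpoint y(0) = 4 ⇒ A = 4.
The right endpoint x = 5 is free, so the natural (transversality) condition is ∂L/∂y' |_{x=5} = 0, i.e. y'(5) = 0.
Compute y'(x) = A k sinh(k x) + B k cosh(k x), so
    y'(5) = A k sinh(k·5) + B k cosh(k·5) = 0
    ⇒ B = −A tanh(k·5) = − 4 tanh(sqrt(12)·5).
Therefore the extremal is
    y(x) = 4 cosh(sqrt(12) x) − 4 tanh(sqrt(12)·5) sinh(sqrt(12) x).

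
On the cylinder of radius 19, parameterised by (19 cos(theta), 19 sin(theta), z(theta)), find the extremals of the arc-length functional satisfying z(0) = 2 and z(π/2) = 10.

Parameterise the cylinder of radius R = 19 as
    r(θ) = (19 cos θ, 19 sin θ, z(θ)).
The arc-length element is
    ds = sqrt(361 + (dz/dθ)^2) dθ,
so the Lagrangian is L = sqrt(361 + z'^2).
L depends on z' only, not on z or θ, so ∂L/∂z = 0 and
    ∂L/∂z' = z' / sqrt(361 + z'^2).
The Euler-Lagrange equation gives
    d/dθ( z' / sqrt(361 + z'^2) ) = 0,
so z' is constant. Integrating once:
    z(θ) = a θ + b,
a helix on the cylinder (a straight line when the cylinder is unrolled). The constants a, b are determined by the endpoint conditions.
With endpoint conditions z(0) = 2 and z(π/2) = 10: from z(0) = b we get b = 2, and a·π/2 + 2 = 10 gives a = 16/π, so
    z(θ) = (16/π) θ + 2.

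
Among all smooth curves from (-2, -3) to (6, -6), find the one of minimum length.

Arc-length functional: J[y] = ∫ sqrt(1 + (y')^2) dx.
Lagrangian L = sqrt(1 + (y')^2) has no explicit y dependence, so ∂L/∂y = 0 and the Euler-Lagrange equation gives
    d/dx( y' / sqrt(1 + (y')^2) ) = 0  ⇒  y' / sqrt(1 + (y')^2) = const.
Hence y' is constant, so y(x) is affine.
Fitting the endpoints (-2, -3) and (6, -6):
    slope m = ((-6) − (-3)) / (6 − (-2)) = -3/8,
    intercept c = (-3) − m·(-2) = -15/4.
Extremal: y(x) = (-3/8) x - 15/4.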